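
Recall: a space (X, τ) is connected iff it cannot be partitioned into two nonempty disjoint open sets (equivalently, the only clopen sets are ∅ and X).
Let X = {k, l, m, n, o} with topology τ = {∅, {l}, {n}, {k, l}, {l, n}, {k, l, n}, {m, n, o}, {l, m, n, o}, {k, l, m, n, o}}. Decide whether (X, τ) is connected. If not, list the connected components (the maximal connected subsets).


(X, τ) is disconnected; components = [{k, l}, {m, n, o}].

Find clopen sets (U ∈ τ with X ∖ U ∈ τ):
  U = ∅, X ∖ U = {k, l, m, n, o} — both open, so U is clopen.
  U = {k, l}, X ∖ U = {m, n, o} — both open, so U is clopen.
  U = {m, n, o}, X ∖ U = {k, l} — both open, so U is clopen.
  U = {k, l, m, n, o}, X ∖ U = ∅ — both open, so U is clopen.
Nontrivial clopen(s) exist: e.g. {k, l}. So (X, τ) is disconnected.
Compute connected components by grouping points that agree on all clopens:
  component: {k, l}
  component: {m, n, o}


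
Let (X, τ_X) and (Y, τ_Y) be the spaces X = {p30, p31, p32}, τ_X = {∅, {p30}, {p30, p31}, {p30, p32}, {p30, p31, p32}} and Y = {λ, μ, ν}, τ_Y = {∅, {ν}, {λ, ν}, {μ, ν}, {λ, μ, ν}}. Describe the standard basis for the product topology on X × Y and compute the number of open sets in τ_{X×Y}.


Basis B = {∅ × ∅, {p30} × {ν}, {p30} × {λ, ν}, {p30} × {μ, ν}, {p30, p31} × {ν}, {p30, p32} × {ν}, {p30} × {λ, μ, ν}, {p30, p31, p32} × {ν}, {p30, p31} × {λ, ν}, {p30, p32} × {λ, ν}, {p30, p31} × {μ, ν}, {p30, p32} × {μ, ν}, {p30, p31} × {λ, μ, ν}, {p30, p32} × {λ, μ, ν}, {p30, p31, p32} × {λ, ν}, {p30, p31, p32} × {μ, ν}, {p30, p31, p32} × {λ, μ, ν}}; |τ_{X×Y}| = 48.

Enumerate products U × V with U ∈ τ_X, V ∈ τ_Y (deduplicated):
  ∅ × ∅ = {} (∅)
  {p30} × {ν} = {(p30,ν)}
  {p30} × {λ, ν} = {(p30,λ), (p30,ν)}
  {p30} × {μ, ν} = {(p30,μ), (p30,ν)}
  {p30, p31} × {ν} = {(p30,ν), (p31,ν)}
  {p30, p32} × {ν} = {(p30,ν), (p32,ν)}
  {p30} × {λ, μ, ν} = {(p30,λ), (p30,μ), (p30,ν)}
  {p30, p31, p32} × {ν} = {(p30,ν), (p31,ν), (p32,ν)}
  {p30, p31} × {λ, ν} = {(p30,λ), (p30,ν), (p31,λ), (p31,ν)}
  {p30, p32} × {λ, ν} = {(p30,λ), (p30,ν), (p32,λ), (p32,ν)}
  {p30, p31} × {μ, ν} = {(p30,μ), (p30,ν), (p31,μ), (p31,ν)}
  {p30, p32} × {μ, ν} = {(p30,μ), (p30,ν), (p32,μ), (p32,ν)}
  {p30, p31} × {λ, μ, ν} = {(p30,λ), (p30,μ), (p30,ν), (p31,λ), (p31,μ), (p31,ν)}
  {p30, p32} × {λ, μ, ν} = {(p30,λ), (p30,μ), (p30,ν), (p32,λ), (p32,μ), (p32,ν)}
  {p30, p31, p32} × {λ, ν} = {(p30,λ), (p30,ν), (p31,λ), (p31,ν), (p32,λ), (p32,ν)}
  {p30, p31, p32} × {μ, ν} = {(p30,μ), (p30,ν), (p31,μ), (p31,ν), (p32,μ), (p32,ν)}
  {p30, p31, p32} × {λ, μ, ν} = {(p30,λ), (p30,μ), (p30,ν), (p31,λ), (p31,μ), (p31,ν), (p32,λ), (p32,μ), (p32,ν)}
These 17 distinct sets form the basis B.
Close under arbitrary unions to get τ_{X×Y}; counting gives |τ_{X×Y}| = 48.


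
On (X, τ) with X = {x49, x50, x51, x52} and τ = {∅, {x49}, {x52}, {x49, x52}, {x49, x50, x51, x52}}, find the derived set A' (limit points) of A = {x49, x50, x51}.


A' = {x50, x51}

For each x ∈ X, list the open sets U ∈ τ with x ∈ U, then check whether U ∩ (A ∖ {x}) ≠ ∅ for every such U.
  x = x49: open {x49} ∋ x has {x49} ∩ (A ∖ {x49}) = ∅, so x is NOT a limit point.
  x = x50: opens ∋ x are {x49, x50, x51, x52}; each meets A ∖ {x50}, so x IS a limit point.
  x = x51: opens ∋ x are {x49, x50, x51, x52}; each meets A ∖ {x51}, so x IS a limit point.
  x = x52: open {x52} ∋ x has {x52} ∩ (A ∖ {x52}) = ∅, so x is NOT a limit point.
Collecting: A' = {x50, x51}.


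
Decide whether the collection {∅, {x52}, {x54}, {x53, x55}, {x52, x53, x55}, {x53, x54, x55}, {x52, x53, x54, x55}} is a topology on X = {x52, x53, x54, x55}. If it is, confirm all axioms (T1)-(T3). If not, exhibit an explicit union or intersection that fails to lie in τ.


τ is NOT a topology on X.

Axiom (T1): ∅ ∈ τ? Yes; X ∈ τ? Yes.
Axiom (T2/T3): check pairwise unions and intersections of members of τ.
Counterexample for (T2): {x52} ∪ {x54} = {x52, x54} ∉ τ. Therefore τ is NOT a topology.


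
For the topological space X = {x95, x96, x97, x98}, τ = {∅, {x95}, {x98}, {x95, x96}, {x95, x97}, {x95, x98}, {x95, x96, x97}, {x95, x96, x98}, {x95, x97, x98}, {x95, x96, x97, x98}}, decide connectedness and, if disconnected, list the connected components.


(X, τ) is disconnected; components = [{x98}, {x95, x96, x97}].

Find clopen sets (U ∈ τ with X ∖ U ∈ τ):
  U = ∅, X ∖ U = {x95, x96, x97, x98} — both open, so U is clopen.
  U = {x98}, X ∖ U = {x95, x96, x97} — both open, so U is clopen.
  U = {x95, x96, x97}, X ∖ U = {x98} — both open, so U is clopen.
  U = {x95, x96, x97, x98}, X ∖ U = ∅ — both open, so U is clopen.
Nontrivial clopen(s) exist: e.g. {x95, x96, x97}. So (X, τ) is disconnected.
Compute connected components by grouping points that agree on all clopens:
  component: {x98}
  component: {x95, x96, x97}


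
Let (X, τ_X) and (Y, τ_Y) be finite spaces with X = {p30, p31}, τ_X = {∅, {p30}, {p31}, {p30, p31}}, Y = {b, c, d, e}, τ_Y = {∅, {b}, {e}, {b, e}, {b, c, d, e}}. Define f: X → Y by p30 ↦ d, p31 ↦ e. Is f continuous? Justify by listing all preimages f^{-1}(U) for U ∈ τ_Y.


f IS continuous.

Compute f^{-1}(U) for each U ∈ τ_Y:
  U = ∅: f^{-1}(U) = ∅ ∈ τ_X ✓.
  U = {b}: f^{-1}(U) = ∅ ∈ τ_X ✓.
  U = {e}: f^{-1}(U) = {p31} ∈ τ_X ✓.
  U = {b, e}: f^{-1}(U) = {p31} ∈ τ_X ✓.
  U = {b, c, d, e}: f^{-1}(U) = {p30, p31} ∈ τ_X ✓.
Every preimage lies in τ_X, so f IS continuous.


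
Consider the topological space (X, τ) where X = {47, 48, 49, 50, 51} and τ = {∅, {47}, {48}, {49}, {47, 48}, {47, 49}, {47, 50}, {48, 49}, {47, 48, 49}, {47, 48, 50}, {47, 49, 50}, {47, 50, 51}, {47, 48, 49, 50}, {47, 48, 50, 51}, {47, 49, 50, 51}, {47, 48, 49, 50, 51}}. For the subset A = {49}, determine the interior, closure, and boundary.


int(A) = {49}, cl(A) = {49}, ∂A = ∅.

Closed sets in (X, τ) are complements of opens:
  closed(X, τ) = {∅, {48}, {49}, {51}, {48, 49}, {48, 51}, {49, 51}, {50, 51}, {47, 50, 51}, {48, 49, 51}, {48, 50, 51}, {49, 50, 51}, {47, 48, 50, 51}, {47, 49, 50, 51}, {48, 49, 50, 51}, {47, 48, 49, 50, 51}}.
int(A) = ⋃ {U ∈ τ : U ⊆ A}. Opens contained in A: ∅, {49}.
Taking the union of these: int(A) = {49}.
cl(A) = ⋂ {C closed : A ⊆ C}. Closed sets containing A: {49}, {48, 49}, {49, 51}, {48, 49, 51}, {49, 50, 51}, {47, 49, 50, 51}, {48, 49, 50, 51}, {47, 48, 49, 50, 51}.
Intersecting these: cl(A) = {49}.
∂A = cl(A) ∖ int(A) = {49} ∖ {49} = ∅.


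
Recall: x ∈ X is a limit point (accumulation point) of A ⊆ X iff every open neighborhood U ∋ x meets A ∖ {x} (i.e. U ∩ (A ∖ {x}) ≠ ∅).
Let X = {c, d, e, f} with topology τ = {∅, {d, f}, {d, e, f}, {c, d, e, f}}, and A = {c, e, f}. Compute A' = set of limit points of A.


A' = {c, d, e}

For each x ∈ X, list the open sets U ∈ τ with x ∈ U, then check whether U ∩ (A ∖ {x}) ≠ ∅ for every such U.
  x = c: opens ∋ x are {c, d, e, f}; each meets A ∖ {c}, so x IS a limit point.
  x = d: opens ∋ x are {d, f}, {d, e, f}, {c, d, e, f}; each meets A ∖ {d}, so x IS a limit point.
  x = e: opens ∋ x are {d, e, f}, {c, d, e, f}; each meets A ∖ {e}, so x IS a limit point.
  x = f: open {d, f} ∋ x has {d, f} ∩ (A ∖ {f}) = ∅, so x is NOT a limit point.
Collecting: A' = {c, d, e}.


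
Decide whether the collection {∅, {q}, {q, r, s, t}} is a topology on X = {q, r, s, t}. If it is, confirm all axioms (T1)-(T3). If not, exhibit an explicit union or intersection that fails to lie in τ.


τ IS a topology on X.

Axiom (T1): ∅ ∈ τ? Yes; X ∈ τ? Yes.
Axiom (T2/T3): check pairwise unions and intersections of members of τ.
All pairwise intersections and unions checked — each lies in τ. Therefore τ satisfies (T1), (T2), (T3): it IS a topology on X.


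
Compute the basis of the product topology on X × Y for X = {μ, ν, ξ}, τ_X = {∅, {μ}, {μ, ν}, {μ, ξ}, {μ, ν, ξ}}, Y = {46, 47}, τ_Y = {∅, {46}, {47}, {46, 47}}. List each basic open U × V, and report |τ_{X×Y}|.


Basis B = {∅ × ∅, {μ} × {46}, {μ} × {47}, {μ} × {46, 47}, {μ, ν} × {46}, {μ, ξ} × {46}, {μ, ν} × {47}, {μ, ξ} × {47}, {μ, ν, ξ} × {46}, {μ, ν, ξ} × {47}, {μ, ν} × {46, 47}, {μ, ξ} × {46, 47}, {μ, ν, ξ} × {46, 47}}; |τ_{X×Y}| = 25.

Enumerate products U × V with U ∈ τ_X, V ∈ τ_Y (deduplicated):
  ∅ × ∅ = {} (∅)
  {μ} × {46} = {(μ,46)}
  {μ} × {47} = {(μ,47)}
  {μ} × {46, 47} = {(μ,46), (μ,47)}
  {μ, ν} × {46} = {(μ,46), (ν,46)}
  {μ, ξ} × {46} = {(μ,46), (ξ,46)}
  {μ, ν} × {47} = {(μ,47), (ν,47)}
  {μ, ξ} × {47} = {(μ,47), (ξ,47)}
  {μ, ν, ξ} × {46} = {(μ,46), (ν,46), (ξ,46)}
  {μ, ν, ξ} × {47} = {(μ,47), (ν,47), (ξ,47)}
  {μ, ν} × {46, 47} = {(μ,46), (μ,47), (ν,46), (ν,47)}
  {μ, ξ} × {46, 47} = {(μ,46), (μ,47), (ξ,46), (ξ,47)}
  {μ, ν, ξ} × {46, 47} = {(μ,46), (μ,47), (ν,46), (ν,47), (ξ,46), (ξ,47)}
These 13 distinct sets form the basis B.
Close under arbitrary unions to get τ_{X×Y}; counting gives |τ_{X×Y}| = 25.


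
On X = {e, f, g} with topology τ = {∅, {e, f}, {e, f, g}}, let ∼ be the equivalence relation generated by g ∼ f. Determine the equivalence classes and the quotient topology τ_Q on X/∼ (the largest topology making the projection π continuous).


X/∼ = {[e], [f=g]}; |τ_Q| = 2.

Equivalence classes: [e], [f=g].
Quotient map π: X → X/∼ sends e ↦ [e], f ↦ [f=g], g ↦ [f=g].
For each subset V ⊆ X/∼, compute π^{-1}(V) ⊆ X and check whether π^{-1}(V) ∈ τ. V is open in τ_Q iff π^{-1}(V) ∈ τ.
  V = {}: π^{-1}(V) = ∅ ∈ τ ✓.
  V = {[e]}: π^{-1}(V) = {e} ∉ τ ✗.
  V = {[f=g]}: π^{-1}(V) = {f, g} ∉ τ ✗.
  V = {[e], [f=g]}: π^{-1}(V) = {e, f, g} ∈ τ ✓.
Open sets in the quotient: τ_Q = {{}, {[e], [f=g]}} (2 elements).


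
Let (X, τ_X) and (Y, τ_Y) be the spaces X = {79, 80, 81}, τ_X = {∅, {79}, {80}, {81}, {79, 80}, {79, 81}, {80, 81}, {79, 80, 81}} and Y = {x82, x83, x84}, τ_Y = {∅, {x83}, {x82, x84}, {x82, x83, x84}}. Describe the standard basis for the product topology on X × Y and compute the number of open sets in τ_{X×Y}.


Basis B = {∅ × ∅, {79} × {x83}, {80} × {x83}, {81} × {x83}, {79} × {x82, x84}, {79, 80} × {x83}, {79, 81} × {x83}, {80} × {x82, x84}, {80, 81} × {x83}, {81} × {x82, x84}, {79} × {x82, x83, x84}, {79, 80, 81} × {x83}, {80} × {x82, x83, x84}, {81} × {x82, x83, x84}, {79, 80} × {x82, x84}, {79, 81} × {x82, x84}, {80, 81} × {x82, x84}, {79, 80} × {x82, x83, x84}, {79, 81} × {x82, x83, x84}, {79, 80, 81} × {x82, x84}, {80, 81} × {x82, x83, x84}, {79, 80, 81} × {x82, x83, x84}}; |τ_{X×Y}| = 64.

Enumerate products U × V with U ∈ τ_X, V ∈ τ_Y (deduplicated):
  ∅ × ∅ = {} (∅)
  {79} × {x83} = {(79,x83)}
  {80} × {x83} = {(80,x83)}
  {81} × {x83} = {(81,x83)}
  {79} × {x82, x84} = {(79,x82), (79,x84)}
  {79, 80} × {x83} = {(79,x83), (80,x83)}
  {79, 81} × {x83} = {(79,x83), (81,x83)}
  {80} × {x82, x84} = {(80,x82), (80,x84)}
  {80, 81} × {x83} = {(80,x83), (81,x83)}
  {81} × {x82, x84} = {(81,x82), (81,x84)}
  {79} × {x82, x83, x84} = {(79,x82), (79,x83), (79,x84)}
  {79, 80, 81} × {x83} = {(79,x83), (80,x83), (81,x83)}
  {80} × {x82, x83, x84} = {(80,x82), (80,x83), (80,x84)}
  {81} × {x82, x83, x84} = {(81,x82), (81,x83), (81,x84)}
  {79, 80} × {x82, x84} = {(79,x82), (79,x84), (80,x82), (80,x84)}
  {79, 81} × {x82, x84} = {(79,x82), (79,x84), (81,x82), (81,x84)}
  {80, 81} × {x82, x84} = {(80,x82), (80,x84), (81,x82), (81,x84)}
  {79, 80} × {x82, x83, x84} = {(79,x82), (79,x83), (79,x84), (80,x82), (80,x83), (80,x84)}
  {79, 81} × {x82, x83, x84} = {(79,x82), (79,x83), (79,x84), (81,x82), (81,x83), (81,x84)}
  {79, 80, 81} × {x82, x84} = {(79,x82), (79,x84), (80,x82), (80,x84), (81,x82), (81,x84)}
  {80, 81} × {x82, x83, x84} = {(80,x82), (80,x83), (80,x84), (81,x82), (81,x83), (81,x84)}
  {79, 80, 81} × {x82, x83, x84} = {(79,x82), (79,x83), (79,x84), (80,x82), (80,x83), (80,x84), (81,x82), (81,x83), (81,x84)}
These 22 distinct sets form the basis B.
Close under arbitrary unions to get τ_{X×Y}; counting gives |τ_{X×Y}| = 64.


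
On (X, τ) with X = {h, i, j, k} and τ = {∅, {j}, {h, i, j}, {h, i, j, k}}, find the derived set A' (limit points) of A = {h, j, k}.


A' = {h, i, k}

For each x ∈ X, list the open sets U ∈ τ with x ∈ U, then check whether U ∩ (A ∖ {x}) ≠ ∅ for every such U.
  x = h: opens ∋ x are {h, i, j}, {h, i, j, k}; each meets A ∖ {h}, so x IS a limit point.
  x = i: opens ∋ x are {h, i, j}, {h, i, j, k}; each meets A ∖ {i}, so x IS a limit point.
  x = j: open {j} ∋ x has {j} ∩ (A ∖ {j}) = ∅, so x is NOT a limit point.
  x = k: opens ∋ x are {h, i, j, k}; each meets A ∖ {k}, so x IS a limit point.
Collecting: A' = {h, i, k}.


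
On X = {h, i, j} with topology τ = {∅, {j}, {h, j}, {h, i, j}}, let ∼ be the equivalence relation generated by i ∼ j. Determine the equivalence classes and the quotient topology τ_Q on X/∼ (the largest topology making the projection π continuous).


X/∼ = {[h], [i=j]}; |τ_Q| = 2.

Equivalence classes: [h], [i=j].
Quotient map π: X → X/∼ sends h ↦ [h], i ↦ [i=j], j ↦ [i=j].
For each subset V ⊆ X/∼, compute π^{-1}(V) ⊆ X and check whether π^{-1}(V) ∈ τ. V is open in τ_Q iff π^{-1}(V) ∈ τ.
  V = {}: π^{-1}(V) = ∅ ∈ τ ✓.
  V = {[h]}: π^{-1}(V) = {h} ∉ τ ✗.
  V = {[i=j]}: π^{-1}(V) = {i, j} ∉ τ ✗.
  V = {[h], [i=j]}: π^{-1}(V) = {h, i, j} ∈ τ ✓.
Open sets in the quotient: τ_Q = {{}, {[h], [i=j]}} (2 elements).


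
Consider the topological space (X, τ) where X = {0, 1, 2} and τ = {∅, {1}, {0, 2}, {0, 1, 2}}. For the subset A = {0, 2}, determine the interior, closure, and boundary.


int(A) = {0, 2}, cl(A) = {0, 2}, ∂A = ∅.

Closed sets in (X, τ) are complements of opens:
  closed(X, τ) = {∅, {1}, {0, 2}, {0, 1, 2}}.
int(A) = ⋃ {U ∈ τ : U ⊆ A}. Opens contained in A: ∅, {0, 2}.
Taking the union of these: int(A) = {0, 2}.
cl(A) = ⋂ {C closed : A ⊆ C}. Closed sets containing A: {0, 2}, {0, 1, 2}.
Intersecting these: cl(A) = {0, 2}.
∂A = cl(A) ∖ int(A) = {0, 2} ∖ {0, 2} = ∅.


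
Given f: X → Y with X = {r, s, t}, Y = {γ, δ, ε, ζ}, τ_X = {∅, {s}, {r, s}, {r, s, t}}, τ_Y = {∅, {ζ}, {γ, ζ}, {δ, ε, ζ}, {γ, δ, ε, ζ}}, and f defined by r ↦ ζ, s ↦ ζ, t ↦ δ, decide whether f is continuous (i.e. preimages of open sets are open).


f IS continuous.

Compute f^{-1}(U) for each U ∈ τ_Y:
  U = ∅: f^{-1}(U) = ∅ ∈ τ_X ✓.
  U = {ζ}: f^{-1}(U) = {r, s} ∈ τ_X ✓.
  U = {γ, ζ}: f^{-1}(U) = {r, s} ∈ τ_X ✓.
  U = {δ, ε, ζ}: f^{-1}(U) = {r, s, t} ∈ τ_X ✓.
  U = {γ, δ, ε, ζ}: f^{-1}(U) = {r, s, t} ∈ τ_X ✓.
Every preimage lies in τ_X, so f IS continuous.


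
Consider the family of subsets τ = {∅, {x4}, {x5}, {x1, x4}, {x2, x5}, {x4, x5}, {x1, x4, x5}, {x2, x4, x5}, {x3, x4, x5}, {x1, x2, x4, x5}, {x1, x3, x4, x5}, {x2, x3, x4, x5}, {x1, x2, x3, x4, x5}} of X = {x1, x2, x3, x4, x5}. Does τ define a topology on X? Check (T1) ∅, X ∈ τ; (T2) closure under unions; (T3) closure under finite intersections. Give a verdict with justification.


τ IS a topology on X.

Axiom (T1): ∅ ∈ τ? Yes; X ∈ τ? Yes.
Axiom (T2/T3): check pairwise unions and intersections of members of τ.
All pairwise intersections and unions checked — each lies in τ. Therefore τ satisfies (T1), (T2), (T3): it IS a topology on X.


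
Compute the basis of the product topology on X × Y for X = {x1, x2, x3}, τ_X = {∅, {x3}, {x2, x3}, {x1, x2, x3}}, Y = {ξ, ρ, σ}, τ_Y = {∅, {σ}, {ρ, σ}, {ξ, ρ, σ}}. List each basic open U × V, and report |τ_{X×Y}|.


Basis B = {∅ × ∅, {x3} × {σ}, {x2, x3} × {σ}, {x3} × {ρ, σ}, {x1, x2, x3} × {σ}, {x3} × {ξ, ρ, σ}, {x2, x3} × {ρ, σ}, {x1, x2, x3} × {ρ, σ}, {x2, x3} × {ξ, ρ, σ}, {x1, x2, x3} × {ξ, ρ, σ}}; |τ_{X×Y}| = 20.

Enumerate products U × V with U ∈ τ_X, V ∈ τ_Y (deduplicated):
  ∅ × ∅ = {} (∅)
  {x3} × {σ} = {(x3,σ)}
  {x2, x3} × {σ} = {(x2,σ), (x3,σ)}
  {x3} × {ρ, σ} = {(x3,ρ), (x3,σ)}
  {x1, x2, x3} × {σ} = {(x1,σ), (x2,σ), (x3,σ)}
  {x3} × {ξ, ρ, σ} = {(x3,ξ), (x3,ρ), (x3,σ)}
  {x2, x3} × {ρ, σ} = {(x2,ρ), (x2,σ), (x3,ρ), (x3,σ)}
  {x1, x2, x3} × {ρ, σ} = {(x1,ρ), (x1,σ), (x2,ρ), (x2,σ), (x3,ρ), (x3,σ)}
  {x2, x3} × {ξ, ρ, σ} = {(x2,ξ), (x2,ρ), (x2,σ), (x3,ξ), (x3,ρ), (x3,σ)}
  {x1, x2, x3} × {ξ, ρ, σ} = {(x1,ξ), (x1,ρ), (x1,σ), (x2,ξ), (x2,ρ), (x2,σ), (x3,ξ), (x3,ρ), (x3,σ)}
These 10 distinct sets form the basis B.
Close under arbitrary unions to get τ_{X×Y}; counting gives |τ_{X×Y}| = 20.


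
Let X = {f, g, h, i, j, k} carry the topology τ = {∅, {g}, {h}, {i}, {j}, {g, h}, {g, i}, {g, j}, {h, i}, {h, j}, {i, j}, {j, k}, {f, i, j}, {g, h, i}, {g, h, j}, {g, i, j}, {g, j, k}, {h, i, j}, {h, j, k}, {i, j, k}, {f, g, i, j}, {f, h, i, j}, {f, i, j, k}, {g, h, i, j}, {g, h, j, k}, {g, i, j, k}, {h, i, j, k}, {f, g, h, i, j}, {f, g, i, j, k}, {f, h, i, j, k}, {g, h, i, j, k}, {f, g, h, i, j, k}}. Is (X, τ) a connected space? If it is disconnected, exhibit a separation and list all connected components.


(X, τ) is disconnected; components = [{g}, {h}, {f, i, j, k}].

Find clopen sets (U ∈ τ with X ∖ U ∈ τ):
  U = ∅, X ∖ U = {f, g, h, i, j, k} — both open, so U is clopen.
  U = {g}, X ∖ U = {f, h, i, j, k} — both open, so U is clopen.
  U = {h}, X ∖ U = {f, g, i, j, k} — both open, so U is clopen.
  U = {g, h}, X ∖ U = {f, i, j, k} — both open, so U is clopen.
  U = {f, i, j, k}, X ∖ U = {g, h} — both open, so U is clopen.
  U = {f, g, i, j, k}, X ∖ U = {h} — both open, so U is clopen.
  U = {f, h, i, j, k}, X ∖ U = {g} — both open, so U is clopen.
  U = {f, g, h, i, j, k}, X ∖ U = ∅ — both open, so U is clopen.
Nontrivial clopen(s) exist: e.g. {f, g, i, j, k}. So (X, τ) is disconnected.
Compute connected components by grouping points that agree on all clopens:
  component: {g}
  component: {h}
  component: {f, i, j, k}


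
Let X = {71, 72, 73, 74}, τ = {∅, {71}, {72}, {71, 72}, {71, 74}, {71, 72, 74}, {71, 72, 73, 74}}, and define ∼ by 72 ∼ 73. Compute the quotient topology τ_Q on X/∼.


X/∼ = {[71], [72=73], [74]}; |τ_Q| = 4.

Equivalence classes: [71], [72=73], [74].
Quotient map π: X → X/∼ sends 71 ↦ [71], 72 ↦ [72=73], 73 ↦ [72=73], 74 ↦ [74].
For each subset V ⊆ X/∼, compute π^{-1}(V) ⊆ X and check whether π^{-1}(V) ∈ τ. V is open in τ_Q iff π^{-1}(V) ∈ τ.
  V = {}: π^{-1}(V) = ∅ ∈ τ ✓.
  V = {[71]}: π^{-1}(V) = {71} ∈ τ ✓.
  V = {[72=73]}: π^{-1}(V) = {72, 73} ∉ τ ✗.
  V = {[71], [72=73]}: π^{-1}(V) = {71, 72, 73} ∉ τ ✗.
  V = {[74]}: π^{-1}(V) = {74} ∉ τ ✗.
  V = {[71], [74]}: π^{-1}(V) = {71, 74} ∈ τ ✓.
  V = {[72=73], [74]}: π^{-1}(V) = {72, 73, 74} ∉ τ ✗.
  V = {[71], [72=73], [74]}: π^{-1}(V) = {71, 72, 73, 74} ∈ τ ✓.
Open sets in the quotient: τ_Q = {{}, {[71]}, {[71], [74]}, {[71], [72=73], [74]}} (4 elements).


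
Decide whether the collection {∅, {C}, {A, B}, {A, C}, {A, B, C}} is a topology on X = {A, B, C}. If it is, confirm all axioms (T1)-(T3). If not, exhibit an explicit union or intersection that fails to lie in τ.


τ is NOT a topology on X.

Axiom (T1): ∅ ∈ τ? Yes; X ∈ τ? Yes.
Axiom (T2/T3): check pairwise unions and intersections of members of τ.
Counterexample for (T3): {A, B} ∩ {A, C} = {A} ∉ τ. Therefore τ is NOT a topology.


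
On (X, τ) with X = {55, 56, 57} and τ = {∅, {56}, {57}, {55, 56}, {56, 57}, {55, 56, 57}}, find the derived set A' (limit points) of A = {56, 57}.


A' = {55}

For each x ∈ X, list the open sets U ∈ τ with x ∈ U, then check whether U ∩ (A ∖ {x}) ≠ ∅ for every such U.
  x = 55: opens ∋ x are {55, 56}, {55, 56, 57}; each meets A ∖ {55}, so x IS a limit point.
  x = 56: open {56} ∋ x has {56} ∩ (A ∖ {56}) = ∅, so x is NOT a limit point.
  x = 57: open {57} ∋ x has {57} ∩ (A ∖ {57}) = ∅, so x is NOT a limit point.
Collecting: A' = {55}.


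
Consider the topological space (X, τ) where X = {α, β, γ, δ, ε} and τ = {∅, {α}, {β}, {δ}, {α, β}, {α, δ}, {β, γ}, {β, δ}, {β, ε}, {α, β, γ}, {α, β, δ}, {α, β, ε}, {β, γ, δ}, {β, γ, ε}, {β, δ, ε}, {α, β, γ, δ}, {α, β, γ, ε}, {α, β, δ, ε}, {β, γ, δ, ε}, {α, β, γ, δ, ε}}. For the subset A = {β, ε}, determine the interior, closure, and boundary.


int(A) = {β, ε}, cl(A) = {β, γ, ε}, ∂A = {γ}.

Closed sets in (X, τ) are complements of opens:
  closed(X, τ) = {∅, {α}, {γ}, {δ}, {ε}, {α, γ}, {α, δ}, {α, ε}, {γ, δ}, {γ, ε}, {δ, ε}, {α, γ, δ}, {α, γ, ε}, {α, δ, ε}, {β, γ, ε}, {γ, δ, ε}, {α, β, γ, ε}, {α, γ, δ, ε}, {β, γ, δ, ε}, {α, β, γ, δ, ε}}.
int(A) = ⋃ {U ∈ τ : U ⊆ A}. Opens contained in A: ∅, {β}, {β, ε}.
Taking the union of these: int(A) = {β, ε}.
cl(A) = ⋂ {C closed : A ⊆ C}. Closed sets containing A: {β, γ, ε}, {α, β, γ, ε}, {β, γ, δ, ε}, {α, β, γ, δ, ε}.
Intersecting these: cl(A) = {β, γ, ε}.
∂A = cl(A) ∖ int(A) = {β, γ, ε} ∖ {β, ε} = {γ}.


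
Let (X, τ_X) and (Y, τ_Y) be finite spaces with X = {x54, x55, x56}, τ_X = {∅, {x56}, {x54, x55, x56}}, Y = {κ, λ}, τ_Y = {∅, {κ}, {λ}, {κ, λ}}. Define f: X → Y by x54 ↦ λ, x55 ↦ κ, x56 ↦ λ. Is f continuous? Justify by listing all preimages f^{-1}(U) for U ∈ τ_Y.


f is NOT continuous.

Compute f^{-1}(U) for each U ∈ τ_Y:
  U = ∅: f^{-1}(U) = ∅ ∈ τ_X ✓.
  U = {κ}: f^{-1}(U) = {x55} ∉ τ_X ✗.
  U = {λ}: f^{-1}(U) = {x54, x56} ∉ τ_X ✗.
  U = {κ, λ}: f^{-1}(U) = {x54, x55, x56} ∈ τ_X ✓.
Found U = {κ} with f^{-1}(U) = {x55} not in τ_X. Therefore f is NOT continuous.


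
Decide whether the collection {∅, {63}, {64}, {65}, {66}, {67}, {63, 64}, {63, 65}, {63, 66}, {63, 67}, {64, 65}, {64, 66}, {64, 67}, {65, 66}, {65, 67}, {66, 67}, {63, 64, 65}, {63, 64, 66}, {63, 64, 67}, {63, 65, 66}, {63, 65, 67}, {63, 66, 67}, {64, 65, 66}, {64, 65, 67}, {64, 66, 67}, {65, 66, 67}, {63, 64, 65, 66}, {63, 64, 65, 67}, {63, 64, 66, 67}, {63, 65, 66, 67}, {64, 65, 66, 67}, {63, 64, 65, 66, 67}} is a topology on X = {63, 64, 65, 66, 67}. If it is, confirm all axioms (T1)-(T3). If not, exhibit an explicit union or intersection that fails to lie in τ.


τ IS a topology on X.

Axiom (T1): ∅ ∈ τ? Yes; X ∈ τ? Yes.
Axiom (T2/T3): check pairwise unions and intersections of members of τ.
All pairwise intersections and unions checked — each lies in τ. Therefore τ satisfies (T1), (T2), (T3): it IS a topology on X.


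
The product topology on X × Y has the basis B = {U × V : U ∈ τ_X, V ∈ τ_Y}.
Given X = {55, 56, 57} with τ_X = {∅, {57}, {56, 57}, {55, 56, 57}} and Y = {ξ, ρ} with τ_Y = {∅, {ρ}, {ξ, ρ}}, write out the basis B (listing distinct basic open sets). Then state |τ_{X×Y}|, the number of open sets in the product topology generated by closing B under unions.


Basis B = {∅ × ∅, {57} × {ρ}, {56, 57} × {ρ}, {57} × {ξ, ρ}, {55, 56, 57} × {ρ}, {56, 57} × {ξ, ρ}, {55, 56, 57} × {ξ, ρ}}; |τ_{X×Y}| = 10.

Enumerate products U × V with U ∈ τ_X, V ∈ τ_Y (deduplicated):
  ∅ × ∅ = {} (∅)
  {57} × {ρ} = {(57,ρ)}
  {56, 57} × {ρ} = {(56,ρ), (57,ρ)}
  {57} × {ξ, ρ} = {(57,ξ), (57,ρ)}
  {55, 56, 57} × {ρ} = {(55,ρ), (56,ρ), (57,ρ)}
  {56, 57} × {ξ, ρ} = {(56,ξ), (56,ρ), (57,ξ), (57,ρ)}
  {55, 56, 57} × {ξ, ρ} = {(55,ξ), (55,ρ), (56,ξ), (56,ρ), (57,ξ), (57,ρ)}
These 7 distinct sets form the basis B.
Close under arbitrary unions to get τ_{X×Y}; counting gives |τ_{X×Y}| = 10.


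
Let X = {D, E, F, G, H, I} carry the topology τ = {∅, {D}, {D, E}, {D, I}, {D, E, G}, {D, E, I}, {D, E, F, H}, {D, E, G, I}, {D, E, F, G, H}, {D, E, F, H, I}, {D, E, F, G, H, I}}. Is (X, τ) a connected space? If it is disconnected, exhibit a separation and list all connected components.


(X, τ) is connected.

Find clopen sets (U ∈ τ with X ∖ U ∈ τ):
  U = ∅, X ∖ U = {D, E, F, G, H, I} — both open, so U is clopen.
  U = {D, E, F, G, H, I}, X ∖ U = ∅ — both open, so U is clopen.
Only trivial clopens (∅ and X) exist, so (X, τ) is connected.
Compute connected components by grouping points that agree on all clopens:
  component: {D, E, F, G, H, I}


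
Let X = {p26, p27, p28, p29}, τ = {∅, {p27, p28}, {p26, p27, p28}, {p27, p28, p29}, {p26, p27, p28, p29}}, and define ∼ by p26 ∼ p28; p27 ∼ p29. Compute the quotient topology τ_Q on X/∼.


X/∼ = {[p26=p28], [p27=p29]}; |τ_Q| = 2.

Equivalence classes: [p26=p28], [p27=p29].
Quotient map π: X → X/∼ sends p26 ↦ [p26=p28], p27 ↦ [p27=p29], p28 ↦ [p26=p28], p29 ↦ [p27=p29].
For each subset V ⊆ X/∼, compute π^{-1}(V) ⊆ X and check whether π^{-1}(V) ∈ τ. V is open in τ_Q iff π^{-1}(V) ∈ τ.
  V = {}: π^{-1}(V) = ∅ ∈ τ ✓.
  V = {[p26=p28]}: π^{-1}(V) = {p26, p28} ∉ τ ✗.
  V = {[p27=p29]}: π^{-1}(V) = {p27, p29} ∉ τ ✗.
  V = {[p26=p28], [p27=p29]}: π^{-1}(V) = {p26, p27, p28, p29} ∈ τ ✓.
Open sets in the quotient: τ_Q = {{}, {[p26=p28], [p27=p29]}} (2 elements).


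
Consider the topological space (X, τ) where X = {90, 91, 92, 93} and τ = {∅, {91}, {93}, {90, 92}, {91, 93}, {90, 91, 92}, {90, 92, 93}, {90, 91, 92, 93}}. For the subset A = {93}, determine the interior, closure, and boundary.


int(A) = {93}, cl(A) = {93}, ∂A = ∅.

Closed sets in (X, τ) are complements of opens:
  closed(X, τ) = {∅, {91}, {93}, {90, 92}, {91, 93}, {90, 91, 92}, {90, 92, 93}, {90, 91, 92, 93}}.
int(A) = ⋃ {U ∈ τ : U ⊆ A}. Opens contained in A: ∅, {93}.
Taking the union of these: int(A) = {93}.
cl(A) = ⋂ {C closed : A ⊆ C}. Closed sets containing A: {93}, {91, 93}, {90, 92, 93}, {90, 91, 92, 93}.
Intersecting these: cl(A) = {93}.
∂A = cl(A) ∖ int(A) = {93} ∖ {93} = ∅.


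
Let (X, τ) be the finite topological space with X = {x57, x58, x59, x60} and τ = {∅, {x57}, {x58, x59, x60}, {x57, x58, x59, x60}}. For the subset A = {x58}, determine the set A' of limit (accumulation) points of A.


A' = {x59, x60}

For each x ∈ X, list the open sets U ∈ τ with x ∈ U, then check whether U ∩ (A ∖ {x}) ≠ ∅ for every such U.
  x = x57: open {x57} ∋ x has {x57} ∩ (A ∖ {x57}) = ∅, so x is NOT a limit point.
  x = x58: open {x58, x59, x60} ∋ x has {x58, x59, x60} ∩ (A ∖ {x58}) = ∅, so x is NOT a limit point.
  x = x59: opens ∋ x are {x58, x59, x60}, {x57, x58, x59, x60}; each meets A ∖ {x59}, so x IS a limit point.
  x = x60: opens ∋ x are {x58, x59, x60}, {x57, x58, x59, x60}; each meets A ∖ {x60}, so x IS a limit point.
Collecting: A' = {x59, x60}.


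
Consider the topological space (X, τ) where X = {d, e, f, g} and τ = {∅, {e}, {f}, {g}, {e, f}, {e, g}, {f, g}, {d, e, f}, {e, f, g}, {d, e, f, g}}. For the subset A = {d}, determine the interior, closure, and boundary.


int(A) = ∅, cl(A) = {d}, ∂A = {d}.

Closed sets in (X, τ) are complements of opens:
  closed(X, τ) = {∅, {d}, {g}, {d, e}, {d, f}, {d, g}, {d, e, f}, {d, e, g}, {d, f, g}, {d, e, f, g}}.
int(A) = ⋃ {U ∈ τ : U ⊆ A}. Opens contained in A: ∅.
Taking the union of these: int(A) = ∅.
cl(A) = ⋂ {C closed : A ⊆ C}. Closed sets containing A: {d}, {d, e}, {d, f}, {d, g}, {d, e, f}, {d, e, g}, {d, f, g}, {d, e, f, g}.
Intersecting these: cl(A) = {d}.
∂A = cl(A) ∖ int(A) = {d} ∖ ∅ = {d}.


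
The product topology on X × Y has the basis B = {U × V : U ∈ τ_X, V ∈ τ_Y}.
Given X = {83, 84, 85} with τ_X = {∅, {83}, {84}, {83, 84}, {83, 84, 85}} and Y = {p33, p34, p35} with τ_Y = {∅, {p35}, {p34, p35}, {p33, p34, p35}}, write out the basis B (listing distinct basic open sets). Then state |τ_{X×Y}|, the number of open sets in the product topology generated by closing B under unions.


Basis B = {∅ × ∅, {83} × {p35}, {84} × {p35}, {83} × {p34, p35}, {83, 84} × {p35}, {84} × {p34, p35}, {83} × {p33, p34, p35}, {83, 84, 85} × {p35}, {84} × {p33, p34, p35}, {83, 84} × {p34, p35}, {83, 84} × {p33, p34, p35}, {83, 84, 85} × {p34, p35}, {83, 84, 85} × {p33, p34, p35}}; |τ_{X×Y}| = 30.

Enumerate products U × V with U ∈ τ_X, V ∈ τ_Y (deduplicated):
  ∅ × ∅ = {} (∅)
  {83} × {p35} = {(83,p35)}
  {84} × {p35} = {(84,p35)}
  {83} × {p34, p35} = {(83,p34), (83,p35)}
  {83, 84} × {p35} = {(83,p35), (84,p35)}
  {84} × {p34, p35} = {(84,p34), (84,p35)}
  {83} × {p33, p34, p35} = {(83,p33), (83,p34), (83,p35)}
  {83, 84, 85} × {p35} = {(83,p35), (84,p35), (85,p35)}
  {84} × {p33, p34, p35} = {(84,p33), (84,p34), (84,p35)}
  {83, 84} × {p34, p35} = {(83,p34), (83,p35), (84,p34), (84,p35)}
  {83, 84} × {p33, p34, p35} = {(83,p33), (83,p34), (83,p35), (84,p33), (84,p34), (84,p35)}
  {83, 84, 85} × {p34, p35} = {(83,p34), (83,p35), (84,p34), (84,p35), (85,p34), (85,p35)}
  {83, 84, 85} × {p33, p34, p35} = {(83,p33), (83,p34), (83,p35), (84,p33), (84,p34), (84,p35), (85,p33), (85,p34), (85,p35)}
These 13 distinct sets form the basis B.
Close under arbitrary unions to get τ_{X×Y}; counting gives |τ_{X×Y}| = 30.


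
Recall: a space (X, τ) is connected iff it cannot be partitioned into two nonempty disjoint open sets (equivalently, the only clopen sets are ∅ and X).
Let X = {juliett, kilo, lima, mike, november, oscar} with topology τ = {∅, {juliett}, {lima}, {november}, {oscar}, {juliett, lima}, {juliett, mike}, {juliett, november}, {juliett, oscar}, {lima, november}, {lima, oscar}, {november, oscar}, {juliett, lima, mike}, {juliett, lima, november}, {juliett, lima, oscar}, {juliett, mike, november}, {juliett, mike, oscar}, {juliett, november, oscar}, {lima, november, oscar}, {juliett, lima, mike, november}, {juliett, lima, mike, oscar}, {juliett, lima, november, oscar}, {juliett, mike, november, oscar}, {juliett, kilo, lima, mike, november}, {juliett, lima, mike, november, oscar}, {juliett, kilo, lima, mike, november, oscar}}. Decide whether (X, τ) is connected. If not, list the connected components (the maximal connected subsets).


(X, τ) is disconnected; components = [{oscar}, {juliett, kilo, lima, mike, november}].

Find clopen sets (U ∈ τ with X ∖ U ∈ τ):
  U = ∅, X ∖ U = {juliett, kilo, lima, mike, november, oscar} — both open, so U is clopen.
  U = {oscar}, X ∖ U = {juliett, kilo, lima, mike, november} — both open, so U is clopen.
  U = {juliett, kilo, lima, mike, november}, X ∖ U = {oscar} — both open, so U is clopen.
  U = {juliett, kilo, lima, mike, november, oscar}, X ∖ U = ∅ — both open, so U is clopen.
Nontrivial clopen(s) exist: e.g. {juliett, kilo, lima, mike, november}. So (X, τ) is disconnected.
Compute connected components by grouping points that agree on all clopens:
  component: {oscar}
  component: {juliett, kilo, lima, mike, november}


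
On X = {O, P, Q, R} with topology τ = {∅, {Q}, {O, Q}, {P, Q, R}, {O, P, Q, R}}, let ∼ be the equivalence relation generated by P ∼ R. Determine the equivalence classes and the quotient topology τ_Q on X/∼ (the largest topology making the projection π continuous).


X/∼ = {[O], [P=R], [Q]}; |τ_Q| = 5.

Equivalence classes: [O], [P=R], [Q].
Quotient map π: X → X/∼ sends O ↦ [O], P ↦ [P=R], Q ↦ [Q], R ↦ [P=R].
For each subset V ⊆ X/∼, compute π^{-1}(V) ⊆ X and check whether π^{-1}(V) ∈ τ. V is open in τ_Q iff π^{-1}(V) ∈ τ.
  V = {}: π^{-1}(V) = ∅ ∈ τ ✓.
  V = {[O]}: π^{-1}(V) = {O} ∉ τ ✗.
  V = {[P=R]}: π^{-1}(V) = {P, R} ∉ τ ✗.
  V = {[O], [P=R]}: π^{-1}(V) = {O, P, R} ∉ τ ✗.
  V = {[Q]}: π^{-1}(V) = {Q} ∈ τ ✓.
  V = {[O], [Q]}: π^{-1}(V) = {O, Q} ∈ τ ✓.
  V = {[P=R], [Q]}: π^{-1}(V) = {P, Q, R} ∈ τ ✓.
  V = {[O], [P=R], [Q]}: π^{-1}(V) = {O, P, Q, R} ∈ τ ✓.
Open sets in the quotient: τ_Q = {{}, {[Q]}, {[O], [Q]}, {[P=R], [Q]}, {[O], [P=R], [Q]}} (5 elements).


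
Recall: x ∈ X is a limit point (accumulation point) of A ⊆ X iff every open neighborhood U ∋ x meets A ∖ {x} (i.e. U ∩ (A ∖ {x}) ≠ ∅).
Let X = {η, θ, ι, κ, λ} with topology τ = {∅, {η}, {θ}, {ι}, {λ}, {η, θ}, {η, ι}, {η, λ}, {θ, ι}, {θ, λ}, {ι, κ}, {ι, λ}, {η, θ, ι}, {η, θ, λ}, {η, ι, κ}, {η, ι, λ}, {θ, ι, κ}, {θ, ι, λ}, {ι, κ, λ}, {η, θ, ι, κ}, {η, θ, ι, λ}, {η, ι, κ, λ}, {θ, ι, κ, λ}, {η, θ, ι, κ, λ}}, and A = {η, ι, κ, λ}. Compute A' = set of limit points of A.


A' = {κ}

For each x ∈ X, list the open sets U ∈ τ with x ∈ U, then check whether U ∩ (A ∖ {x}) ≠ ∅ for every such U.
  x = η: open {η} ∋ x has {η} ∩ (A ∖ {η}) = ∅, so x is NOT a limit point.
  x = θ: open {θ} ∋ x has {θ} ∩ (A ∖ {θ}) = ∅, so x is NOT a limit point.
  x = ι: open {ι} ∋ x has {ι} ∩ (A ∖ {ι}) = ∅, so x is NOT a limit point.
  x = κ: opens ∋ x are {ι, κ}, {η, ι, κ}, {θ, ι, κ}, {ι, κ, λ}, {η, θ, ι, κ}, {η, ι, κ, λ}, {θ, ι, κ, λ}, {η, θ, ι, κ, λ}; each meets A ∖ {κ}, so x IS a limit point.
  x = λ: open {λ} ∋ x has {λ} ∩ (A ∖ {λ}) = ∅, so x is NOT a limit point.
Collecting: A' = {κ}.


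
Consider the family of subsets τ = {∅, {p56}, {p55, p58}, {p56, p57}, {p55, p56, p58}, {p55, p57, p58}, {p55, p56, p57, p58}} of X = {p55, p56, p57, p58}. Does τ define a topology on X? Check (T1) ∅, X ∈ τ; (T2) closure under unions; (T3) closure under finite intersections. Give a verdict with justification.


τ is NOT a topology on X.

Axiom (T1): ∅ ∈ τ? Yes; X ∈ τ? Yes.
Axiom (T2/T3): check pairwise unions and intersections of members of τ.
Counterexample for (T3): {p56, p57} ∩ {p55, p57, p58} = {p57} ∉ τ. Therefore τ is NOT a topology.


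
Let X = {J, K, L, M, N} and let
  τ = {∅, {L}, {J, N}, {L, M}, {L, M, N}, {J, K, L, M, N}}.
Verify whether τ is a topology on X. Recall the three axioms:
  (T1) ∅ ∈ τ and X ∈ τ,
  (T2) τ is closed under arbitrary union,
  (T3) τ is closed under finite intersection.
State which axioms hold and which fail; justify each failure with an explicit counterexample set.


τ is NOT a topology on X.

Axiom (T1): ∅ ∈ τ? Yes; X ∈ τ? Yes.
Axiom (T2/T3): check pairwise unions and intersections of members of τ.
Counterexample for (T2): {L} ∪ {J, N} = {J, L, N} ∉ τ. Therefore τ is NOT a topology.


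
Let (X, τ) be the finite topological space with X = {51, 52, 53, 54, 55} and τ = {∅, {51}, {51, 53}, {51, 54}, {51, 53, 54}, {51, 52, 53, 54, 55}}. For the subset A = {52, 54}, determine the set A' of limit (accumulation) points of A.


A' = {52, 55}

For each x ∈ X, list the open sets U ∈ τ with x ∈ U, then check whether U ∩ (A ∖ {x}) ≠ ∅ for every such U.
  x = 51: open {51} ∋ x has {51} ∩ (A ∖ {51}) = ∅, so x is NOT a limit point.
  x = 52: opens ∋ x are {51, 52, 53, 54, 55}; each meets A ∖ {52}, so x IS a limit point.
  x = 53: open {51, 53} ∋ x has {51, 53} ∩ (A ∖ {53}) = ∅, so x is NOT a limit point.
  x = 54: open {51, 54} ∋ x has {51, 54} ∩ (A ∖ {54}) = ∅, so x is NOT a limit point.
  x = 55: opens ∋ x are {51, 52, 53, 54, 55}; each meets A ∖ {55}, so x IS a limit point.
Collecting: A' = {52, 55}.


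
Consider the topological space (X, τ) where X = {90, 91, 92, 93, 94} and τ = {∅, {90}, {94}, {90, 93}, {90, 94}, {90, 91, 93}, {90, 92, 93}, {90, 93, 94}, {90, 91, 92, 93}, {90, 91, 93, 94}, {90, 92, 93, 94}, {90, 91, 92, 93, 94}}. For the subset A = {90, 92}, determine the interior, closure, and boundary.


int(A) = {90}, cl(A) = {90, 91, 92, 93}, ∂A = {91, 92, 93}.

Closed sets in (X, τ) are complements of opens:
  closed(X, τ) = {∅, {91}, {92}, {94}, {91, 92}, {91, 94}, {92, 94}, {91, 92, 93}, {91, 92, 94}, {90, 91, 92, 93}, {91, 92, 93, 94}, {90, 91, 92, 93, 94}}.
int(A) = ⋃ {U ∈ τ : U ⊆ A}. Opens contained in A: ∅, {90}.
Taking the union of these: int(A) = {90}.
cl(A) = ⋂ {C closed : A ⊆ C}. Closed sets containing A: {90, 91, 92, 93}, {90, 91, 92, 93, 94}.
Intersecting these: cl(A) = {90, 91, 92, 93}.
∂A = cl(A) ∖ int(A) = {90, 91, 92, 93} ∖ {90} = {91, 92, 93}.


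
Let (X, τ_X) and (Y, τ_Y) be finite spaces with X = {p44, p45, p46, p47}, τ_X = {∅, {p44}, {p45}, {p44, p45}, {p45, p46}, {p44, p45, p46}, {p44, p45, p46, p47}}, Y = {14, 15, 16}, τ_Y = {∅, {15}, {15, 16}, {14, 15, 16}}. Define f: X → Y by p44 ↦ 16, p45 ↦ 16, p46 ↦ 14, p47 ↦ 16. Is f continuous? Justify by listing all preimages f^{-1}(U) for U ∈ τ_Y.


f is NOT continuous.

Compute f^{-1}(U) for each U ∈ τ_Y:
  U = ∅: f^{-1}(U) = ∅ ∈ τ_X ✓.
  U = {15}: f^{-1}(U) = ∅ ∈ τ_X ✓.
  U = {15, 16}: f^{-1}(U) = {p44, p45, p47} ∉ τ_X ✗.
  U = {14, 15, 16}: f^{-1}(U) = {p44, p45, p46, p47} ∈ τ_X ✓.
Found U = {15, 16} with f^{-1}(U) = {p44, p45, p47} not in τ_X. Therefore f is NOT continuous.


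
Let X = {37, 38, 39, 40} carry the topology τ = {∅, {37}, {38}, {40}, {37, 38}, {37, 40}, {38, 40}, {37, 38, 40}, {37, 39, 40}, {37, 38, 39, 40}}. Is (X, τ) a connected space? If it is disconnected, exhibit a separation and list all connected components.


(X, τ) is disconnected; components = [{38}, {37, 39, 40}].

Find clopen sets (U ∈ τ with X ∖ U ∈ τ):
  U = ∅, X ∖ U = {37, 38, 39, 40} — both open, so U is clopen.
  U = {38}, X ∖ U = {37, 39, 40} — both open, so U is clopen.
  U = {37, 39, 40}, X ∖ U = {38} — both open, so U is clopen.
  U = {37, 38, 39, 40}, X ∖ U = ∅ — both open, so U is clopen.
Nontrivial clopen(s) exist: e.g. {37, 39, 40}. So (X, τ) is disconnected.
Compute connected components by grouping points that agree on all clopens:
  component: {38}
  component: {37, 39, 40}


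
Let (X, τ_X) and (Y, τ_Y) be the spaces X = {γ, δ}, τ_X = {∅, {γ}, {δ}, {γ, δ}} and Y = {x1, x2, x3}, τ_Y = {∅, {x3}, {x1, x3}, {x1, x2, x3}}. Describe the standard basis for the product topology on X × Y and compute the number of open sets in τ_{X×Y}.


Basis B = {∅ × ∅, {γ} × {x3}, {δ} × {x3}, {γ} × {x1, x3}, {γ, δ} × {x3}, {δ} × {x1, x3}, {γ} × {x1, x2, x3}, {δ} × {x1, x2, x3}, {γ, δ} × {x1, x3}, {γ, δ} × {x1, x2, x3}}; |τ_{X×Y}| = 16.

Enumerate products U × V with U ∈ τ_X, V ∈ τ_Y (deduplicated):
  ∅ × ∅ = {} (∅)
  {γ} × {x3} = {(γ,x3)}
  {δ} × {x3} = {(δ,x3)}
  {γ} × {x1, x3} = {(γ,x1), (γ,x3)}
  {γ, δ} × {x3} = {(γ,x3), (δ,x3)}
  {δ} × {x1, x3} = {(δ,x1), (δ,x3)}
  {γ} × {x1, x2, x3} = {(γ,x1), (γ,x2), (γ,x3)}
  {δ} × {x1, x2, x3} = {(δ,x1), (δ,x2), (δ,x3)}
  {γ, δ} × {x1, x3} = {(γ,x1), (γ,x3), (δ,x1), (δ,x3)}
  {γ, δ} × {x1, x2, x3} = {(γ,x1), (γ,x2), (γ,x3), (δ,x1), (δ,x2), (δ,x3)}
These 10 distinct sets form the basis B.
Close under arbitrary unions to get τ_{X×Y}; counting gives |τ_{X×Y}| = 16.


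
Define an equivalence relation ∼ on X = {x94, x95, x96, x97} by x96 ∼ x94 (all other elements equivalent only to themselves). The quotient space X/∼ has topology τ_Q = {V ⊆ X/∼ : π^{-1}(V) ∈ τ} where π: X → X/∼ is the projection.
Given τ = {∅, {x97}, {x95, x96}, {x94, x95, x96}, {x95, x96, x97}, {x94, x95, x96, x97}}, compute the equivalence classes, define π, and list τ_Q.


X/∼ = {[x94=x96], [x95], [x97]}; |τ_Q| = 4.

Equivalence classes: [x94=x96], [x95], [x97].
Quotient map π: X → X/∼ sends x94 ↦ [x94=x96], x95 ↦ [x95], x96 ↦ [x94=x96], x97 ↦ [x97].
For each subset V ⊆ X/∼, compute π^{-1}(V) ⊆ X and check whether π^{-1}(V) ∈ τ. V is open in τ_Q iff π^{-1}(V) ∈ τ.
  V = {}: π^{-1}(V) = ∅ ∈ τ ✓.
  V = {[x94=x96]}: π^{-1}(V) = {x94, x96} ∉ τ ✗.
  V = {[x95]}: π^{-1}(V) = {x95} ∉ τ ✗.
  V = {[x94=x96], [x95]}: π^{-1}(V) = {x94, x95, x96} ∈ τ ✓.
  V = {[x97]}: π^{-1}(V) = {x97} ∈ τ ✓.
  V = {[x94=x96], [x97]}: π^{-1}(V) = {x94, x96, x97} ∉ τ ✗.
  V = {[x95], [x97]}: π^{-1}(V) = {x95, x97} ∉ τ ✗.
  V = {[x94=x96], [x95], [x97]}: π^{-1}(V) = {x94, x95, x96, x97} ∈ τ ✓.
Open sets in the quotient: τ_Q = {{}, {[x94=x96], [x95]}, {[x97]}, {[x94=x96], [x95], [x97]}} (4 elements).
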